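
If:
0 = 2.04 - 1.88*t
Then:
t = 1.09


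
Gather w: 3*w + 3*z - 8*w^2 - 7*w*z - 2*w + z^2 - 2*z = -8*w^2 + w*(1 - 7*z) + z^2 + z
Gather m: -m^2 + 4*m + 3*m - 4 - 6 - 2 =-m^2 + 7*m - 12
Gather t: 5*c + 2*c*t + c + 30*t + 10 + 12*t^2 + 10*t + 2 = 6*c + 12*t^2 + t*(2*c + 40) + 12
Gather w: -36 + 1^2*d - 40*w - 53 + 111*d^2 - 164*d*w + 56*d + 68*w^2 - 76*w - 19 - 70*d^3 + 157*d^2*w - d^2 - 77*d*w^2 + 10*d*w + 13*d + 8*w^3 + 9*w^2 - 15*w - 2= -70*d^3 + 110*d^2 + 70*d + 8*w^3 + w^2*(77 - 77*d) + w*(157*d^2 - 154*d - 131) - 110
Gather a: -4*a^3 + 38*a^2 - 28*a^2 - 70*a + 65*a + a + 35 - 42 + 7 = -4*a^3 + 10*a^2 - 4*a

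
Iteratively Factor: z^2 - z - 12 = (z - 4)*(z + 3)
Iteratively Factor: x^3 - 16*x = (x - 4)*(x^2 + 4*x) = x*(x - 4)*(x + 4)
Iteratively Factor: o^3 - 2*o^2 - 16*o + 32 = (o - 4)*(o^2 + 2*o - 8) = (o - 4)*(o + 4)*(o - 2)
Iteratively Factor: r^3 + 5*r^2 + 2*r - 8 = (r - 1)*(r^2 + 6*r + 8) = (r - 1)*(r + 2)*(r + 4)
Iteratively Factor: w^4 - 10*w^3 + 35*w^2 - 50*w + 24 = (w - 1)*(w^3 - 9*w^2 + 26*w - 24) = (w - 2)*(w - 1)*(w^2 - 7*w + 12) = (w - 3)*(w - 2)*(w - 1)*(w - 4)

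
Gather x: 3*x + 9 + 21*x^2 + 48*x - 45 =21*x^2 + 51*x - 36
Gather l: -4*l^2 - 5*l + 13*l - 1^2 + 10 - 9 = -4*l^2 + 8*l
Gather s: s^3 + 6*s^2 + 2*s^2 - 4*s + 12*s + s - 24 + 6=s^3 + 8*s^2 + 9*s - 18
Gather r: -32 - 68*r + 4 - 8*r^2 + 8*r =-8*r^2 - 60*r - 28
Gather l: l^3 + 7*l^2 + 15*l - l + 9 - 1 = l^3 + 7*l^2 + 14*l + 8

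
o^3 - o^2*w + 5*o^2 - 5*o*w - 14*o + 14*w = (o - 2)*(o + 7)*(o - w)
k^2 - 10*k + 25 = (k - 5)^2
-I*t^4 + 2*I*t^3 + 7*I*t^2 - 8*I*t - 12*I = (t - 3)*(t - 2)*(t + 2)*(-I*t - I)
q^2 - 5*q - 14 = (q - 7)*(q + 2)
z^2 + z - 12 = (z - 3)*(z + 4)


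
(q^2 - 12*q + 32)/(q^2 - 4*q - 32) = (q - 4)/(q + 4)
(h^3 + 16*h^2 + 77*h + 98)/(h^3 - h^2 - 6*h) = (h^2 + 14*h + 49)/(h*(h - 3))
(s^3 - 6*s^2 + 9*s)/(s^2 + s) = (s^2 - 6*s + 9)/(s + 1)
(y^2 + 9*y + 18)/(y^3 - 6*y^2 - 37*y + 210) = (y + 3)/(y^2 - 12*y + 35)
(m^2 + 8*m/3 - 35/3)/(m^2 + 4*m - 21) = (3*m^2 + 8*m - 35)/(3*(m^2 + 4*m - 21))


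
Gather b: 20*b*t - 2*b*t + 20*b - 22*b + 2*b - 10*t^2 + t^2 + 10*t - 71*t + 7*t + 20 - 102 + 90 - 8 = 18*b*t - 9*t^2 - 54*t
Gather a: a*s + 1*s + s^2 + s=a*s + s^2 + 2*s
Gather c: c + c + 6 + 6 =2*c + 12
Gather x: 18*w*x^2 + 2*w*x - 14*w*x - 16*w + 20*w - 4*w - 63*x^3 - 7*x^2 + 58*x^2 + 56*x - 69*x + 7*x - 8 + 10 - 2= -63*x^3 + x^2*(18*w + 51) + x*(-12*w - 6)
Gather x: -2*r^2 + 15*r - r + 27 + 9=-2*r^2 + 14*r + 36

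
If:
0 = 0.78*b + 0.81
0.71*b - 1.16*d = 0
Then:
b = -1.04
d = -0.64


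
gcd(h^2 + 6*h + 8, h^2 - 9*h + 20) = 1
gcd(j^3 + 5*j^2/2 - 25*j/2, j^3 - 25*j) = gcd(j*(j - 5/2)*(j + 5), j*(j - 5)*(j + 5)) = j^2 + 5*j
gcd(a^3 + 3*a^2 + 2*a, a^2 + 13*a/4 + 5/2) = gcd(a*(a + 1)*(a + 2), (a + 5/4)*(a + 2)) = a + 2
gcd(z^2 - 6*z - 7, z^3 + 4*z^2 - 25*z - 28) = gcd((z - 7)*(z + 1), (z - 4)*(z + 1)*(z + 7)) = z + 1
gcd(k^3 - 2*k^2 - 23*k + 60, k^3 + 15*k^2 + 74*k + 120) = k + 5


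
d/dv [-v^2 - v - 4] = -2*v - 1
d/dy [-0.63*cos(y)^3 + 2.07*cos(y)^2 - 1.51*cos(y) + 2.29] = (1.89*cos(y)^2 - 4.14*cos(y) + 1.51)*sin(y)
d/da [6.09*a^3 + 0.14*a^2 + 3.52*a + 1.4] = 18.27*a^2 + 0.28*a + 3.52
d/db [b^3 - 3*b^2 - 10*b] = 3*b^2 - 6*b - 10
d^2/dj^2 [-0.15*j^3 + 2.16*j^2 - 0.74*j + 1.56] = 4.32 - 0.9*j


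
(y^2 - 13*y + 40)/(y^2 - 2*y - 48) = (y - 5)/(y + 6)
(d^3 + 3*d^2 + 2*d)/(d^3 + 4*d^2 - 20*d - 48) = d*(d + 1)/(d^2 + 2*d - 24)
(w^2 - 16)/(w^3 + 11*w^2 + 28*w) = (w - 4)/(w*(w + 7))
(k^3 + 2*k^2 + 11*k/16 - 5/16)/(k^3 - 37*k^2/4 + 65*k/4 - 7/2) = (4*k^2 + 9*k + 5)/(4*(k^2 - 9*k + 14))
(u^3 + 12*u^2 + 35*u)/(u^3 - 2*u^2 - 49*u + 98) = u*(u + 5)/(u^2 - 9*u + 14)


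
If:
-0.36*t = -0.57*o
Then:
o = 0.631578947368421*t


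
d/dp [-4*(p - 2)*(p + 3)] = -8*p - 4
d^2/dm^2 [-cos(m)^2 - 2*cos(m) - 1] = 2*cos(m) + 2*cos(2*m)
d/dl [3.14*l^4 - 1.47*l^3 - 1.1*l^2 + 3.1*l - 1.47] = 12.56*l^3 - 4.41*l^2 - 2.2*l + 3.1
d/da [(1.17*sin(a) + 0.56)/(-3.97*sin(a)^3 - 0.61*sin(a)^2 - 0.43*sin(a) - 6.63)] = (9.2898*sin(a)^3 + 7.3833*sin(a)^2 + 0.6832*sin(a) - 7.5163)*cos(a)/(15.7609*sin(a)^6 + 4.8434*sin(a)^5 + 3.7863*sin(a)^4 + 53.1668*sin(a)^3 + 8.2735*sin(a)^2 + 5.7018*sin(a) + 43.9569)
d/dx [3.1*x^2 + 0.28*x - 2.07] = 6.2*x + 0.28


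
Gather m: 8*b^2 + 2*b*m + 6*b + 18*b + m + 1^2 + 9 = 8*b^2 + 24*b + m*(2*b + 1) + 10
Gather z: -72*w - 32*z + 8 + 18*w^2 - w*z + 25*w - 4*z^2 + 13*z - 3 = 18*w^2 - 47*w - 4*z^2 + z*(-w - 19) + 5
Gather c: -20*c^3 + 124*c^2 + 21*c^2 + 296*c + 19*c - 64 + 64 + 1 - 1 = -20*c^3 + 145*c^2 + 315*c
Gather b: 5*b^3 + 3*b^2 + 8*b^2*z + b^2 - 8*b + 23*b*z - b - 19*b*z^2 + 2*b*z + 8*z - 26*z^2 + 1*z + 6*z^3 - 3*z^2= 5*b^3 + b^2*(8*z + 4) + b*(-19*z^2 + 25*z - 9) + 6*z^3 - 29*z^2 + 9*z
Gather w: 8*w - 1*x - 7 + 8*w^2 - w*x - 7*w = 8*w^2 + w*(1 - x) - x - 7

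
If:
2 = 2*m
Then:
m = 1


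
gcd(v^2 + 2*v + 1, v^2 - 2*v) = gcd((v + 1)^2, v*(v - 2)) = 1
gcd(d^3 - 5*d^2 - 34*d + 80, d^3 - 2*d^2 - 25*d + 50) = d^2 + 3*d - 10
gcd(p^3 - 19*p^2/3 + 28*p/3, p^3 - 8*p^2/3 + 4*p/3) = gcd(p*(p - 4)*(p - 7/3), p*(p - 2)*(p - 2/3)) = p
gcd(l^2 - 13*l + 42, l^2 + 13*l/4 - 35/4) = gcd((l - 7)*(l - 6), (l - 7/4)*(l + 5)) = 1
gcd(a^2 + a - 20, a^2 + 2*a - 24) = a - 4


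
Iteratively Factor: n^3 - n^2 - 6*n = (n + 2)*(n^2 - 3*n) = n*(n + 2)*(n - 3)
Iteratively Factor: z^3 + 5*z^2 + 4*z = (z + 4)*(z^2 + z) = (z + 1)*(z + 4)*(z)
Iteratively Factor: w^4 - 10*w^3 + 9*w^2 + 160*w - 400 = (w - 5)*(w^3 - 5*w^2 - 16*w + 80) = (w - 5)*(w + 4)*(w^2 - 9*w + 20) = (w - 5)^2*(w + 4)*(w - 4)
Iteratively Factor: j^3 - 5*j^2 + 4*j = (j - 1)*(j^2 - 4*j) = j*(j - 1)*(j - 4)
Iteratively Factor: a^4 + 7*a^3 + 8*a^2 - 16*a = (a - 1)*(a^3 + 8*a^2 + 16*a) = a*(a - 1)*(a^2 + 8*a + 16) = a*(a - 1)*(a + 4)*(a + 4)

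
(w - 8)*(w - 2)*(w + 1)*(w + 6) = w^4 - 3*w^3 - 48*w^2 + 52*w + 96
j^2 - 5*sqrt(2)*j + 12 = (j - 3*sqrt(2))*(j - 2*sqrt(2))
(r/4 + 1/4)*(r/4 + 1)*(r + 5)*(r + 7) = r^4/16 + 17*r^3/16 + 99*r^2/16 + 223*r/16 + 35/4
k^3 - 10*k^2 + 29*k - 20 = (k - 5)*(k - 4)*(k - 1)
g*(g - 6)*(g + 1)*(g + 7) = g^4 + 2*g^3 - 41*g^2 - 42*g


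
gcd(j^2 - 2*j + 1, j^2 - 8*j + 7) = j - 1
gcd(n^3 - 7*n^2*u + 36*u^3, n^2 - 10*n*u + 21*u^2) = -n + 3*u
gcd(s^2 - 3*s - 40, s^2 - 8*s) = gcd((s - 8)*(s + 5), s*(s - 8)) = s - 8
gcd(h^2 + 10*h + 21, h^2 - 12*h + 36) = 1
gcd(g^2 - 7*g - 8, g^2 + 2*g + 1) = g + 1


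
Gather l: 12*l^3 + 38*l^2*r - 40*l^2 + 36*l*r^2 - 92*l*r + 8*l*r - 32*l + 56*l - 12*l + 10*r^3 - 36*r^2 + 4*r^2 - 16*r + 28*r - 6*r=12*l^3 + l^2*(38*r - 40) + l*(36*r^2 - 84*r + 12) + 10*r^3 - 32*r^2 + 6*r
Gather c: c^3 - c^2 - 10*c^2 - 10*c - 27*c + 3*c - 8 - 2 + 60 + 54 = c^3 - 11*c^2 - 34*c + 104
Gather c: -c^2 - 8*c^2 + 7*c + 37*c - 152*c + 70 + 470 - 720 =-9*c^2 - 108*c - 180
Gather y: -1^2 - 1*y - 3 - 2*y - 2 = -3*y - 6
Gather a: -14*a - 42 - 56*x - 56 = -14*a - 56*x - 98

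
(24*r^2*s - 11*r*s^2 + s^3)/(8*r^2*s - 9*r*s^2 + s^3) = (3*r - s)/(r - s)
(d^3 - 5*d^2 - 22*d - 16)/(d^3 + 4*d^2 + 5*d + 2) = (d - 8)/(d + 1)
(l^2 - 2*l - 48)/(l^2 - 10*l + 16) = (l + 6)/(l - 2)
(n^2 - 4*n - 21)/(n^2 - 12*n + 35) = (n + 3)/(n - 5)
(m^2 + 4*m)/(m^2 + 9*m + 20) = m/(m + 5)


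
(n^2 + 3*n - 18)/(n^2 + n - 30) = (n - 3)/(n - 5)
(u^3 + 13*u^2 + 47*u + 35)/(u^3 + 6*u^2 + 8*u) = (u^3 + 13*u^2 + 47*u + 35)/(u*(u^2 + 6*u + 8))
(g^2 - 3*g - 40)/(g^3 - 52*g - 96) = (g + 5)/(g^2 + 8*g + 12)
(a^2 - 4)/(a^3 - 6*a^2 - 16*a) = (a - 2)/(a*(a - 8))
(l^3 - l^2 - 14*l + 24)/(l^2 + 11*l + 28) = (l^2 - 5*l + 6)/(l + 7)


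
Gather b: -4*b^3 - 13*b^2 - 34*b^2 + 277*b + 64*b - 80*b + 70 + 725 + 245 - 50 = -4*b^3 - 47*b^2 + 261*b + 990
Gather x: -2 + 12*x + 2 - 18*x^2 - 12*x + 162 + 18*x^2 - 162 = 0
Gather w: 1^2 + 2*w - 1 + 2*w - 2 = 4*w - 2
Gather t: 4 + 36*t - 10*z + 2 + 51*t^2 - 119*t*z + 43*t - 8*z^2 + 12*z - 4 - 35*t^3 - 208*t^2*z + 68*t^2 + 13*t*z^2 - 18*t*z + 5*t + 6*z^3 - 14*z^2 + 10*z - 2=-35*t^3 + t^2*(119 - 208*z) + t*(13*z^2 - 137*z + 84) + 6*z^3 - 22*z^2 + 12*z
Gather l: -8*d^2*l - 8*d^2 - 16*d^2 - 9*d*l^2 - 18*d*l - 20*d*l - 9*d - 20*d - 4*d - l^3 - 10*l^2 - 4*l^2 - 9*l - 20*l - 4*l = -24*d^2 - 33*d - l^3 + l^2*(-9*d - 14) + l*(-8*d^2 - 38*d - 33)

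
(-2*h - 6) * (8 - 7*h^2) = 14*h^3 + 42*h^2 - 16*h - 48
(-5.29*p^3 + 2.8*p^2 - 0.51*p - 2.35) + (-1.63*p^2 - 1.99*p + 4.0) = -5.29*p^3 + 1.17*p^2 - 2.5*p + 1.65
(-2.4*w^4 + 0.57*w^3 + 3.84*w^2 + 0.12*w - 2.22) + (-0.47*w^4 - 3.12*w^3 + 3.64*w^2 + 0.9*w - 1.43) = -2.87*w^4 - 2.55*w^3 + 7.48*w^2 + 1.02*w - 3.65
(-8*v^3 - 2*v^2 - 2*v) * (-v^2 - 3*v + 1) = 8*v^5 + 26*v^4 + 4*v^2 - 2*v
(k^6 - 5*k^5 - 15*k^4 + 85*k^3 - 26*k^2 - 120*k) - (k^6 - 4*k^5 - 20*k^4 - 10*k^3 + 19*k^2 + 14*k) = -k^5 + 5*k^4 + 95*k^3 - 45*k^2 - 134*k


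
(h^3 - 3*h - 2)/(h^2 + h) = h - 1 - 2/h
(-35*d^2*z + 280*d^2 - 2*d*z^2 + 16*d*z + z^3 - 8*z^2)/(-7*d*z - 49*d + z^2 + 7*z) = (5*d*z - 40*d + z^2 - 8*z)/(z + 7)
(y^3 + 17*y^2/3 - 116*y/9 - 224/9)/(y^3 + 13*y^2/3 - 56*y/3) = (y + 4/3)/y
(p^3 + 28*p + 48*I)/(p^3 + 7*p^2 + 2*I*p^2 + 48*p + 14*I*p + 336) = (p^2 + 6*I*p - 8)/(p^2 + p*(7 + 8*I) + 56*I)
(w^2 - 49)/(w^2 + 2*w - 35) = (w - 7)/(w - 5)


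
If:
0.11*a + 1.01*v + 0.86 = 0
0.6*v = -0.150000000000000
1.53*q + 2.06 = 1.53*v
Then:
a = -5.52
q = -1.60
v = -0.25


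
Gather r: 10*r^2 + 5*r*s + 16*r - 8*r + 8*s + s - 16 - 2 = 10*r^2 + r*(5*s + 8) + 9*s - 18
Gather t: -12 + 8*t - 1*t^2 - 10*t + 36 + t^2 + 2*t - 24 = 0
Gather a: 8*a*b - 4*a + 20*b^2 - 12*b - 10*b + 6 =a*(8*b - 4) + 20*b^2 - 22*b + 6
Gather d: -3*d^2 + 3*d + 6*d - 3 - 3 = -3*d^2 + 9*d - 6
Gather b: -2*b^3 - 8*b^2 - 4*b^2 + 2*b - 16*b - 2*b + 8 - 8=-2*b^3 - 12*b^2 - 16*b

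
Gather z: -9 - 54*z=-54*z - 9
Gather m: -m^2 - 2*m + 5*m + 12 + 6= -m^2 + 3*m + 18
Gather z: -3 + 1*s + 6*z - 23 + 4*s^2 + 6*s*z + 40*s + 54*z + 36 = 4*s^2 + 41*s + z*(6*s + 60) + 10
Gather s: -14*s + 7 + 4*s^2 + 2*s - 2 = 4*s^2 - 12*s + 5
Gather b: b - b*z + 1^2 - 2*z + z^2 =b*(1 - z) + z^2 - 2*z + 1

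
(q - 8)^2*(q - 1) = q^3 - 17*q^2 + 80*q - 64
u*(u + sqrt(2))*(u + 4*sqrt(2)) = u^3 + 5*sqrt(2)*u^2 + 8*u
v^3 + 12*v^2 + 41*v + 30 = (v + 1)*(v + 5)*(v + 6)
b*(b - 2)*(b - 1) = b^3 - 3*b^2 + 2*b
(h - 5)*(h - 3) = h^2 - 8*h + 15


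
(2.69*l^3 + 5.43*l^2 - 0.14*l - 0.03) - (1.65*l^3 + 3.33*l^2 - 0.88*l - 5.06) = 1.04*l^3 + 2.1*l^2 + 0.74*l + 5.03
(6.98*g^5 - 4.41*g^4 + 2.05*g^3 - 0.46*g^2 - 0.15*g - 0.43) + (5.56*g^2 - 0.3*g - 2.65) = 6.98*g^5 - 4.41*g^4 + 2.05*g^3 + 5.1*g^2 - 0.45*g - 3.08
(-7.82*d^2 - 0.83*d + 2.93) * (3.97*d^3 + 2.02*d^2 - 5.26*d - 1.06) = -31.0454*d^5 - 19.0915*d^4 + 51.0887*d^3 + 18.5736*d^2 - 14.532*d - 3.1058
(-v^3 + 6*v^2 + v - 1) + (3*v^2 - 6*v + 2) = -v^3 + 9*v^2 - 5*v + 1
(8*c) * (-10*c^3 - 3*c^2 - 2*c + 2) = -80*c^4 - 24*c^3 - 16*c^2 + 16*c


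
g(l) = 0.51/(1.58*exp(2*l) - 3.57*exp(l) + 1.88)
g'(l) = 0.51*(-3.16*exp(2*l) + 3.57*exp(l))/(1.58*exp(2*l) - 3.57*exp(l) + 1.88)^2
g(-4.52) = 0.28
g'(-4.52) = 0.01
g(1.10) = 0.09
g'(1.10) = -0.31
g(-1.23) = 0.52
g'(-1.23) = 0.42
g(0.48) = 2.15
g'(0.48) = -22.53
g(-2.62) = 0.31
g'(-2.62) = 0.05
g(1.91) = 0.01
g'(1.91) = -0.02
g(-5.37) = 0.27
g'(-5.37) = 0.00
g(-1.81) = 0.38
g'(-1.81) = 0.14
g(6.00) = 0.00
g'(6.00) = 0.00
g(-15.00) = 0.27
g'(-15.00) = 0.00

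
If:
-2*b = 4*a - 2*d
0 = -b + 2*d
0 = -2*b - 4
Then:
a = 1/2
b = -2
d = -1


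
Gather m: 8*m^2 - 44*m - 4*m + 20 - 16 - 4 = 8*m^2 - 48*m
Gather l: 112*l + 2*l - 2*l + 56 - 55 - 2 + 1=112*l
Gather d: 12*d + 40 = 12*d + 40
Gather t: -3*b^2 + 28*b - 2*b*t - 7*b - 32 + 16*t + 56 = -3*b^2 + 21*b + t*(16 - 2*b) + 24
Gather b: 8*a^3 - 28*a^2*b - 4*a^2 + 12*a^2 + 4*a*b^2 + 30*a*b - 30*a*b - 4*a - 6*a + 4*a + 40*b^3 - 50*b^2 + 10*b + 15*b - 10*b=8*a^3 + 8*a^2 - 6*a + 40*b^3 + b^2*(4*a - 50) + b*(15 - 28*a^2)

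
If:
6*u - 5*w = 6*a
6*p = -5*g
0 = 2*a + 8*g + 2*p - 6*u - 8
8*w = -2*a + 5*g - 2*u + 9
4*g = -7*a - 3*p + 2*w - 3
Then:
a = -1767/5260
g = 8427/2630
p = -2809/1052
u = 2547/1315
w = 7173/2630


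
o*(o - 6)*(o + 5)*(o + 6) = o^4 + 5*o^3 - 36*o^2 - 180*o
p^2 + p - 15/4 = (p - 3/2)*(p + 5/2)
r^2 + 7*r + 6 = (r + 1)*(r + 6)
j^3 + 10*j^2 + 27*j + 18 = (j + 1)*(j + 3)*(j + 6)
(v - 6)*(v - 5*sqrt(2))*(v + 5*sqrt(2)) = v^3 - 6*v^2 - 50*v + 300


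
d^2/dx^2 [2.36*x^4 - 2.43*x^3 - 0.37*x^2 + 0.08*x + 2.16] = 28.32*x^2 - 14.58*x - 0.74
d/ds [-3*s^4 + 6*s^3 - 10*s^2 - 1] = 2*s*(-6*s^2 + 9*s - 10)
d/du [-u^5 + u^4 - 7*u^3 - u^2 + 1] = u*(-5*u^3 + 4*u^2 - 21*u - 2)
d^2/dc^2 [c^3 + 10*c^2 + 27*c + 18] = 6*c + 20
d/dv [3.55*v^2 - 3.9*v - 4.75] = 7.1*v - 3.9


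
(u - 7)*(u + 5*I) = u^2 - 7*u + 5*I*u - 35*I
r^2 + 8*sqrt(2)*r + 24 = (r + 2*sqrt(2))*(r + 6*sqrt(2))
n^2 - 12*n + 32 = (n - 8)*(n - 4)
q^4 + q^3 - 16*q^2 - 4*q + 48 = (q - 3)*(q - 2)*(q + 2)*(q + 4)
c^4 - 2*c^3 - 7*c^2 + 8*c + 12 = (c - 3)*(c - 2)*(c + 1)*(c + 2)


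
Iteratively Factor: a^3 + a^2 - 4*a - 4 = (a + 2)*(a^2 - a - 2) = (a - 2)*(a + 2)*(a + 1)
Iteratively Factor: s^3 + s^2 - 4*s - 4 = (s - 2)*(s^2 + 3*s + 2) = (s - 2)*(s + 2)*(s + 1)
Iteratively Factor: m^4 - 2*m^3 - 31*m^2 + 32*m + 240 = (m + 3)*(m^3 - 5*m^2 - 16*m + 80) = (m - 5)*(m + 3)*(m^2 - 16) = (m - 5)*(m + 3)*(m + 4)*(m - 4)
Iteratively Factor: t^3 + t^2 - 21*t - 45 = (t - 5)*(t^2 + 6*t + 9) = (t - 5)*(t + 3)*(t + 3)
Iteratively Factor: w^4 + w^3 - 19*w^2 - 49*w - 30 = (w + 2)*(w^3 - w^2 - 17*w - 15) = (w + 2)*(w + 3)*(w^2 - 4*w - 5) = (w + 1)*(w + 2)*(w + 3)*(w - 5)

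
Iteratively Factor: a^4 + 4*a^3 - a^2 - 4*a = (a)*(a^3 + 4*a^2 - a - 4) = a*(a + 1)*(a^2 + 3*a - 4) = a*(a - 1)*(a + 1)*(a + 4)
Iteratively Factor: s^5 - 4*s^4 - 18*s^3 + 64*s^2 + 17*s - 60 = (s - 3)*(s^4 - s^3 - 21*s^2 + s + 20) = (s - 5)*(s - 3)*(s^3 + 4*s^2 - s - 4) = (s - 5)*(s - 3)*(s + 1)*(s^2 + 3*s - 4) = (s - 5)*(s - 3)*(s - 1)*(s + 1)*(s + 4)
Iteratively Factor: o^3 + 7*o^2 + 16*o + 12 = (o + 3)*(o^2 + 4*o + 4) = (o + 2)*(o + 3)*(o + 2)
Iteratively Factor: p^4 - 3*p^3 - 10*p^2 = (p)*(p^3 - 3*p^2 - 10*p) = p*(p - 5)*(p^2 + 2*p) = p^2*(p - 5)*(p + 2)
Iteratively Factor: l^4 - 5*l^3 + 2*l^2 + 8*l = (l - 4)*(l^3 - l^2 - 2*l) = (l - 4)*(l + 1)*(l^2 - 2*l) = l*(l - 4)*(l + 1)*(l - 2)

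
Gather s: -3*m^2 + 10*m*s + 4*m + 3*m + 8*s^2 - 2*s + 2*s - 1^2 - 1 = -3*m^2 + 10*m*s + 7*m + 8*s^2 - 2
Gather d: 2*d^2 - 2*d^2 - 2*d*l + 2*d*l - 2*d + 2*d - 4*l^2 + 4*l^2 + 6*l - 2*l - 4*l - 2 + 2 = 0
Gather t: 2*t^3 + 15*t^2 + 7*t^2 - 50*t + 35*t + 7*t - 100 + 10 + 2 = 2*t^3 + 22*t^2 - 8*t - 88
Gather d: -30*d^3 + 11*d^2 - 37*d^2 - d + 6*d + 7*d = -30*d^3 - 26*d^2 + 12*d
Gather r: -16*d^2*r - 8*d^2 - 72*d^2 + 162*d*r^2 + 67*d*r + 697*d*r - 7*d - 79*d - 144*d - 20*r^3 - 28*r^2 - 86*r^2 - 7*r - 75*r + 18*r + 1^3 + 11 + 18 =-80*d^2 - 230*d - 20*r^3 + r^2*(162*d - 114) + r*(-16*d^2 + 764*d - 64) + 30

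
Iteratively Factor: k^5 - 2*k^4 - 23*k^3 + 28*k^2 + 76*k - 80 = (k + 4)*(k^4 - 6*k^3 + k^2 + 24*k - 20) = (k - 5)*(k + 4)*(k^3 - k^2 - 4*k + 4) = (k - 5)*(k + 2)*(k + 4)*(k^2 - 3*k + 2) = (k - 5)*(k - 2)*(k + 2)*(k + 4)*(k - 1)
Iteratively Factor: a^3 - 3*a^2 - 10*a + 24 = (a + 3)*(a^2 - 6*a + 8) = (a - 2)*(a + 3)*(a - 4)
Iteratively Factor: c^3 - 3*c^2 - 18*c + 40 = (c - 5)*(c^2 + 2*c - 8) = (c - 5)*(c + 4)*(c - 2)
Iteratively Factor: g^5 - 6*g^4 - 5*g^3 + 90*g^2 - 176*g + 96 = (g - 3)*(g^4 - 3*g^3 - 14*g^2 + 48*g - 32) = (g - 3)*(g + 4)*(g^3 - 7*g^2 + 14*g - 8) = (g - 3)*(g - 1)*(g + 4)*(g^2 - 6*g + 8) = (g - 3)*(g - 2)*(g - 1)*(g + 4)*(g - 4)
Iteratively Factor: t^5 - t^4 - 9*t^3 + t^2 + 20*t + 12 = (t + 1)*(t^4 - 2*t^3 - 7*t^2 + 8*t + 12) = (t - 2)*(t + 1)*(t^3 - 7*t - 6) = (t - 3)*(t - 2)*(t + 1)*(t^2 + 3*t + 2) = (t - 3)*(t - 2)*(t + 1)^2*(t + 2)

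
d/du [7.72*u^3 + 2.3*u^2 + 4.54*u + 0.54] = 23.16*u^2 + 4.6*u + 4.54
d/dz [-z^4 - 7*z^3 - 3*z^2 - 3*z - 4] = -4*z^3 - 21*z^2 - 6*z - 3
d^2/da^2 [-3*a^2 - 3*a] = -6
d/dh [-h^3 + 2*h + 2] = 2 - 3*h^2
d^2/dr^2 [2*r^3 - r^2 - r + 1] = 12*r - 2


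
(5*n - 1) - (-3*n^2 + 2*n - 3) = 3*n^2 + 3*n + 2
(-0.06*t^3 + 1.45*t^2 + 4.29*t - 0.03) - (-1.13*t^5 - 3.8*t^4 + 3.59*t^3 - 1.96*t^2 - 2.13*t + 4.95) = 1.13*t^5 + 3.8*t^4 - 3.65*t^3 + 3.41*t^2 + 6.42*t - 4.98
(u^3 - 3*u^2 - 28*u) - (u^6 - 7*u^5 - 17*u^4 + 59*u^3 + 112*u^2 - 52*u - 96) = -u^6 + 7*u^5 + 17*u^4 - 58*u^3 - 115*u^2 + 24*u + 96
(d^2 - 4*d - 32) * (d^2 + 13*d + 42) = d^4 + 9*d^3 - 42*d^2 - 584*d - 1344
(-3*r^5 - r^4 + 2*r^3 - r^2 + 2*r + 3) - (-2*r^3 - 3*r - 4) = -3*r^5 - r^4 + 4*r^3 - r^2 + 5*r + 7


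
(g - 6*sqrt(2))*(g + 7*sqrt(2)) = g^2 + sqrt(2)*g - 84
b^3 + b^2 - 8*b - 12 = (b - 3)*(b + 2)^2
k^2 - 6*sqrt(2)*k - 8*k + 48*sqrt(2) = (k - 8)*(k - 6*sqrt(2))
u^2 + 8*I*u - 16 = (u + 4*I)^2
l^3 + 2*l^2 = l^2*(l + 2)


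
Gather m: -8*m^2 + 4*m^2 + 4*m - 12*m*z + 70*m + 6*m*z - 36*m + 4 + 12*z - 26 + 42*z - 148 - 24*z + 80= -4*m^2 + m*(38 - 6*z) + 30*z - 90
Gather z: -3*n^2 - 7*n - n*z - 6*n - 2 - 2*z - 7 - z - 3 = -3*n^2 - 13*n + z*(-n - 3) - 12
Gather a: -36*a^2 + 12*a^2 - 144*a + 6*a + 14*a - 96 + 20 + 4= -24*a^2 - 124*a - 72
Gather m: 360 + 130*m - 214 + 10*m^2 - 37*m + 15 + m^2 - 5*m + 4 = 11*m^2 + 88*m + 165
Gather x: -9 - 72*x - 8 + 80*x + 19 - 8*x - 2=0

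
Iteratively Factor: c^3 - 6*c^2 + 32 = (c - 4)*(c^2 - 2*c - 8) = (c - 4)^2*(c + 2)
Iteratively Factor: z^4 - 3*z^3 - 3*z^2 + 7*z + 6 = (z - 2)*(z^3 - z^2 - 5*z - 3) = (z - 2)*(z + 1)*(z^2 - 2*z - 3) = (z - 3)*(z - 2)*(z + 1)*(z + 1)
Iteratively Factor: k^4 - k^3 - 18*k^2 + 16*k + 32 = (k + 4)*(k^3 - 5*k^2 + 2*k + 8) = (k + 1)*(k + 4)*(k^2 - 6*k + 8) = (k - 4)*(k + 1)*(k + 4)*(k - 2)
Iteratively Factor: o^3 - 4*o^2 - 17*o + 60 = (o + 4)*(o^2 - 8*o + 15) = (o - 5)*(o + 4)*(o - 3)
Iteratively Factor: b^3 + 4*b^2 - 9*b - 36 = (b - 3)*(b^2 + 7*b + 12) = (b - 3)*(b + 3)*(b + 4)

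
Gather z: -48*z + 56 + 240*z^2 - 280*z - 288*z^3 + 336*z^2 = -288*z^3 + 576*z^2 - 328*z + 56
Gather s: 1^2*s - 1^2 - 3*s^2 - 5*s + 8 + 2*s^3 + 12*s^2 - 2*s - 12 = 2*s^3 + 9*s^2 - 6*s - 5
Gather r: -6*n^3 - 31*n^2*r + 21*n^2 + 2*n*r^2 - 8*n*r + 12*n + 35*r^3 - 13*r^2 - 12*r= -6*n^3 + 21*n^2 + 12*n + 35*r^3 + r^2*(2*n - 13) + r*(-31*n^2 - 8*n - 12)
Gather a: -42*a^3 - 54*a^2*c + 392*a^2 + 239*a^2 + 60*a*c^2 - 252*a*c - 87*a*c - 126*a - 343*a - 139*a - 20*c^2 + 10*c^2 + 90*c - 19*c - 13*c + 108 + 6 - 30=-42*a^3 + a^2*(631 - 54*c) + a*(60*c^2 - 339*c - 608) - 10*c^2 + 58*c + 84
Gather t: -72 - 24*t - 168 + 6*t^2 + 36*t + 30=6*t^2 + 12*t - 210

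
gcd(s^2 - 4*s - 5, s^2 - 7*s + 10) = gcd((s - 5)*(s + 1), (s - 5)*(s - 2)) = s - 5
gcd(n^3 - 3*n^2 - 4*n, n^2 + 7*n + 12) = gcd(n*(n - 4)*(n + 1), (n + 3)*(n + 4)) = 1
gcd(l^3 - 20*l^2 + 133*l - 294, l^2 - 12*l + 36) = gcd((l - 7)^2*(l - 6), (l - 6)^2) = l - 6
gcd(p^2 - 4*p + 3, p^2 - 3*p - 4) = 1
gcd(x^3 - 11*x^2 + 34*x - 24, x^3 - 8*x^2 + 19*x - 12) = x^2 - 5*x + 4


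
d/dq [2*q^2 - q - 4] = 4*q - 1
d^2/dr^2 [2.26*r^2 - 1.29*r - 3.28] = 4.52000000000000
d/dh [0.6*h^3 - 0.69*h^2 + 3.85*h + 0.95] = 1.8*h^2 - 1.38*h + 3.85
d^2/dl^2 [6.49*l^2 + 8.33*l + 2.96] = 12.9800000000000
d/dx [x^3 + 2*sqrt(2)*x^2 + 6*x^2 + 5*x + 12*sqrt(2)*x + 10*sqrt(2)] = 3*x^2 + 4*sqrt(2)*x + 12*x + 5 + 12*sqrt(2)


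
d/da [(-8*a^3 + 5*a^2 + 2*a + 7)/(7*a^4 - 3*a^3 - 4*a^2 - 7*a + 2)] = (56*a^6 - 70*a^5 + 5*a^4 - 72*a^3 - 12*a^2 + 76*a + 53)/(49*a^8 - 42*a^7 - 47*a^6 - 74*a^5 + 86*a^4 + 44*a^3 + 33*a^2 - 28*a + 4)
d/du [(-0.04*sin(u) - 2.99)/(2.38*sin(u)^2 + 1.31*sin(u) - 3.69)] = (0.0952*sin(u)^2 + 14.2324*sin(u) + 4.0645)*cos(u)/(5.6644*sin(u)^4 + 6.2356*sin(u)^3 - 15.8483*sin(u)^2 - 9.6678*sin(u) + 13.6161)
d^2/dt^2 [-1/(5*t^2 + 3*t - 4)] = 2*(25*t^2 + 15*t - (10*t + 3)^2 - 20)/(5*t^2 + 3*t - 4)^3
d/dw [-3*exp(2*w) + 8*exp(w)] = (8 - 6*exp(w))*exp(w)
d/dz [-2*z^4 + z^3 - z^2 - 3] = z*(-8*z^2 + 3*z - 2)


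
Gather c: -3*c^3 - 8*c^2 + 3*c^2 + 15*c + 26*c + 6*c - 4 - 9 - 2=-3*c^3 - 5*c^2 + 47*c - 15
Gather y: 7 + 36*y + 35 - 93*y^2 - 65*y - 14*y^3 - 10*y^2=-14*y^3 - 103*y^2 - 29*y + 42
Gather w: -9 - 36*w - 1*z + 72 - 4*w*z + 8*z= w*(-4*z - 36) + 7*z + 63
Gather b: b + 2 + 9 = b + 11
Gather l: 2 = 2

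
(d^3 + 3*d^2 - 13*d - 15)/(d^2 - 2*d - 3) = d + 5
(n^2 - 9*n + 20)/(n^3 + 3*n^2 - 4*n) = (n^2 - 9*n + 20)/(n*(n^2 + 3*n - 4))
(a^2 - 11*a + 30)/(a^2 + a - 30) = (a - 6)/(a + 6)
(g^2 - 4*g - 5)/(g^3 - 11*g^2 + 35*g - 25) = (g + 1)/(g^2 - 6*g + 5)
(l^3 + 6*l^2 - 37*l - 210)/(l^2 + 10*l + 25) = (l^2 + l - 42)/(l + 5)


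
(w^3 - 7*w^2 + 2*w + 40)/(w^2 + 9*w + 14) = (w^2 - 9*w + 20)/(w + 7)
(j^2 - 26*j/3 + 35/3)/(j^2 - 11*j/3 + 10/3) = (j - 7)/(j - 2)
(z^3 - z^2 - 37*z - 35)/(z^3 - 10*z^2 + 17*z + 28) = (z + 5)/(z - 4)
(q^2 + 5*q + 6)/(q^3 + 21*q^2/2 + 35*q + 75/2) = 2*(q + 2)/(2*q^2 + 15*q + 25)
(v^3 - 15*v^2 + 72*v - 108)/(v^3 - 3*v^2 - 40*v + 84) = (v^3 - 15*v^2 + 72*v - 108)/(v^3 - 3*v^2 - 40*v + 84)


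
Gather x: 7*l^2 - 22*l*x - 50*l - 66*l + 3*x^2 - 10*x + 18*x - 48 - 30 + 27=7*l^2 - 116*l + 3*x^2 + x*(8 - 22*l) - 51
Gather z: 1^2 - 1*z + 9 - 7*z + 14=24 - 8*z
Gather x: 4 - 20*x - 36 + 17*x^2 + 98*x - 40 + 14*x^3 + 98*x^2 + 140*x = 14*x^3 + 115*x^2 + 218*x - 72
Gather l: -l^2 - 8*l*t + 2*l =-l^2 + l*(2 - 8*t)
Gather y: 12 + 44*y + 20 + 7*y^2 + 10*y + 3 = 7*y^2 + 54*y + 35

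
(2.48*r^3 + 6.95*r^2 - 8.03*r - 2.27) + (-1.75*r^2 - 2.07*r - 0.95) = 2.48*r^3 + 5.2*r^2 - 10.1*r - 3.22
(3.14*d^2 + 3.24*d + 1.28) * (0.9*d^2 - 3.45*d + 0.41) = 2.826*d^4 - 7.917*d^3 - 8.7386*d^2 - 3.0876*d + 0.5248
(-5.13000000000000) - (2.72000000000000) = -7.85000000000000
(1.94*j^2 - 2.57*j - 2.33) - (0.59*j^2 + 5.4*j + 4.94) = 1.35*j^2 - 7.97*j - 7.27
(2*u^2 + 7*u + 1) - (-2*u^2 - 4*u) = 4*u^2 + 11*u + 1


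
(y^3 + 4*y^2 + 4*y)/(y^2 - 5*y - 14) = y*(y + 2)/(y - 7)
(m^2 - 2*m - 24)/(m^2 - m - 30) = (m + 4)/(m + 5)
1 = 1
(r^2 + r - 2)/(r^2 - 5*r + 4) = (r + 2)/(r - 4)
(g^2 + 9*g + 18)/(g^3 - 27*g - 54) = (g + 6)/(g^2 - 3*g - 18)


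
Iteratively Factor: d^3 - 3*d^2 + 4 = (d + 1)*(d^2 - 4*d + 4) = (d - 2)*(d + 1)*(d - 2)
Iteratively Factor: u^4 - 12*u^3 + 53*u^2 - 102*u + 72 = (u - 3)*(u^3 - 9*u^2 + 26*u - 24) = (u - 4)*(u - 3)*(u^2 - 5*u + 6) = (u - 4)*(u - 3)^2*(u - 2)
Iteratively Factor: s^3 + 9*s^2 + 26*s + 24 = (s + 3)*(s^2 + 6*s + 8) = (s + 3)*(s + 4)*(s + 2)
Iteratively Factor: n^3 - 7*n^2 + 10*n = (n)*(n^2 - 7*n + 10) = n*(n - 5)*(n - 2)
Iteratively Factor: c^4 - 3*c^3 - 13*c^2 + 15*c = (c)*(c^3 - 3*c^2 - 13*c + 15) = c*(c + 3)*(c^2 - 6*c + 5) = c*(c - 1)*(c + 3)*(c - 5)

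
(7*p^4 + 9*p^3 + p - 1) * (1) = 7*p^4 + 9*p^3 + p - 1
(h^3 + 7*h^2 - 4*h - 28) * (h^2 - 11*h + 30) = h^5 - 4*h^4 - 51*h^3 + 226*h^2 + 188*h - 840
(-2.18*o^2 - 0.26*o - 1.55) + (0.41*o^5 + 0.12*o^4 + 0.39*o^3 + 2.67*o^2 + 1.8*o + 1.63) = 0.41*o^5 + 0.12*o^4 + 0.39*o^3 + 0.49*o^2 + 1.54*o + 0.0799999999999998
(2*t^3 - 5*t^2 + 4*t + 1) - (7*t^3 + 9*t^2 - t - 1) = -5*t^3 - 14*t^2 + 5*t + 2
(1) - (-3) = 4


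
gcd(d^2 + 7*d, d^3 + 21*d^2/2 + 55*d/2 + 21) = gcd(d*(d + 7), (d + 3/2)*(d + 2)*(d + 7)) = d + 7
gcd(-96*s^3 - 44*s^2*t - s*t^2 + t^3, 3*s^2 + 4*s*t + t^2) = 3*s + t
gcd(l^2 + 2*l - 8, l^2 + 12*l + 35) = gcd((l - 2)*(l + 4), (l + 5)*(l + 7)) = 1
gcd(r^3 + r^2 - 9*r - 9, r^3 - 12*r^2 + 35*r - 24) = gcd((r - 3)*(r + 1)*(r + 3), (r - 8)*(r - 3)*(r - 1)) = r - 3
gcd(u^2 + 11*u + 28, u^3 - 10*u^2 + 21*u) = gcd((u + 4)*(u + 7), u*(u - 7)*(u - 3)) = 1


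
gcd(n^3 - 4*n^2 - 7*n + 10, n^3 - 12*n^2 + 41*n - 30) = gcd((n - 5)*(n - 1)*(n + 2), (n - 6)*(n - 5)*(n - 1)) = n^2 - 6*n + 5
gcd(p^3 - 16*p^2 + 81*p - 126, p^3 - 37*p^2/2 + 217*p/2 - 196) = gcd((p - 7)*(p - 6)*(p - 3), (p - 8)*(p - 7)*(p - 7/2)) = p - 7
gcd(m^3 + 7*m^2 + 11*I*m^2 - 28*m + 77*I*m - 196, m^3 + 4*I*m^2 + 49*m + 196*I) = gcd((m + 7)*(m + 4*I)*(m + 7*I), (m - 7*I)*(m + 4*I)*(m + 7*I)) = m^2 + 11*I*m - 28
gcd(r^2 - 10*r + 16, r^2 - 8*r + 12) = r - 2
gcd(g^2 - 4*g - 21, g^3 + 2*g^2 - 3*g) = g + 3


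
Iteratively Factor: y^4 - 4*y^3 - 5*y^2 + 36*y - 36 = (y + 3)*(y^3 - 7*y^2 + 16*y - 12) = (y - 3)*(y + 3)*(y^2 - 4*y + 4) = (y - 3)*(y - 2)*(y + 3)*(y - 2)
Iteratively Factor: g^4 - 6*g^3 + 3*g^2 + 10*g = (g + 1)*(g^3 - 7*g^2 + 10*g) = (g - 5)*(g + 1)*(g^2 - 2*g) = (g - 5)*(g - 2)*(g + 1)*(g)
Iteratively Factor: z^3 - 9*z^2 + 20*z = (z - 4)*(z^2 - 5*z) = z*(z - 4)*(z - 5)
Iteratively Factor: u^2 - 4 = (u + 2)*(u - 2)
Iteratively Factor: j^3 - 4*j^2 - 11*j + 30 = (j + 3)*(j^2 - 7*j + 10) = (j - 5)*(j + 3)*(j - 2)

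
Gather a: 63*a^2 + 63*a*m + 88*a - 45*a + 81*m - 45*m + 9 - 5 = 63*a^2 + a*(63*m + 43) + 36*m + 4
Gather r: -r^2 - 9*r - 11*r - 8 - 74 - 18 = -r^2 - 20*r - 100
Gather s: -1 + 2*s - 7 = 2*s - 8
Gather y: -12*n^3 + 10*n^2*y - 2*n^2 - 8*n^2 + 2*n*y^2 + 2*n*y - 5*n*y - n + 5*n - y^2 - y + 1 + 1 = -12*n^3 - 10*n^2 + 4*n + y^2*(2*n - 1) + y*(10*n^2 - 3*n - 1) + 2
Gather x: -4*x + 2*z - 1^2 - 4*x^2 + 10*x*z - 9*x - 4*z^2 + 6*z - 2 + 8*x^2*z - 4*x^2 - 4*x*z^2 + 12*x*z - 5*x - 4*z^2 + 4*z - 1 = x^2*(8*z - 8) + x*(-4*z^2 + 22*z - 18) - 8*z^2 + 12*z - 4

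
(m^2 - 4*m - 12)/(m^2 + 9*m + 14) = (m - 6)/(m + 7)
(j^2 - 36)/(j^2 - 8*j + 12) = (j + 6)/(j - 2)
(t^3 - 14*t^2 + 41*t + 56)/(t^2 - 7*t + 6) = (t^3 - 14*t^2 + 41*t + 56)/(t^2 - 7*t + 6)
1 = 1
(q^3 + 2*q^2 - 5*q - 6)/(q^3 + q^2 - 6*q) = (q + 1)/q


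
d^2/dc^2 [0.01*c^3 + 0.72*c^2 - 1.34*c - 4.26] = 0.06*c + 1.44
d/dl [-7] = 0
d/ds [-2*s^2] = -4*s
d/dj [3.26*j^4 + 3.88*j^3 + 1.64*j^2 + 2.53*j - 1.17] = 13.04*j^3 + 11.64*j^2 + 3.28*j + 2.53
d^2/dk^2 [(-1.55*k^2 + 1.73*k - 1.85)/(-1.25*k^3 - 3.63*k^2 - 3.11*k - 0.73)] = (4.84375*k^6 - 16.21875*k^5 - 48.5655*k^4 + 47.370596*k^3 + 183.71427*k^2 + 142.688442*k + 35.489368)/(1.953125*k^9 + 17.015625*k^8 + 63.9915*k^7 + 135.923772*k^6 + 179.085102*k^5 + 151.21383*k^4 + 81.52574*k^3 + 26.98518*k^2 + 4.971957*k + 0.389017)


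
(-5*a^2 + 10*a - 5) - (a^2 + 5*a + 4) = -6*a^2 + 5*a - 9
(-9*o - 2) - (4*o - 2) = -13*o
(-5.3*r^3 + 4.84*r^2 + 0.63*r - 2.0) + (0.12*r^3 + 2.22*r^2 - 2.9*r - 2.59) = -5.18*r^3 + 7.06*r^2 - 2.27*r - 4.59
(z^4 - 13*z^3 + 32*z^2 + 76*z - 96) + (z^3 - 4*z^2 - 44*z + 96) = z^4 - 12*z^3 + 28*z^2 + 32*z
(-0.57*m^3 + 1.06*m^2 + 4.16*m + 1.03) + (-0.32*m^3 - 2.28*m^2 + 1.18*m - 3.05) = -0.89*m^3 - 1.22*m^2 + 5.34*m - 2.02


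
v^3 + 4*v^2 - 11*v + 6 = (v - 1)^2*(v + 6)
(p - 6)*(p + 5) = p^2 - p - 30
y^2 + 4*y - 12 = (y - 2)*(y + 6)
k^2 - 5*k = k*(k - 5)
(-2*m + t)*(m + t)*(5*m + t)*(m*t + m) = -10*m^4*t - 10*m^4 - 7*m^3*t^2 - 7*m^3*t + 4*m^2*t^3 + 4*m^2*t^2 + m*t^4 + m*t^3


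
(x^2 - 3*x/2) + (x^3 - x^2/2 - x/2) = x^3 + x^2/2 - 2*x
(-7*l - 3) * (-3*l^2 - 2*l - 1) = 21*l^3 + 23*l^2 + 13*l + 3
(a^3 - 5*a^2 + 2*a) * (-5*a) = -5*a^4 + 25*a^3 - 10*a^2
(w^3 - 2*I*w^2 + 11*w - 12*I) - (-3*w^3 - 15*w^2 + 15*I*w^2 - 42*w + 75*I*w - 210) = 4*w^3 + 15*w^2 - 17*I*w^2 + 53*w - 75*I*w + 210 - 12*I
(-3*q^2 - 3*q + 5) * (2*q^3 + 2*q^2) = -6*q^5 - 12*q^4 + 4*q^3 + 10*q^2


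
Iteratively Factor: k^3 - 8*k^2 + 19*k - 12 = (k - 4)*(k^2 - 4*k + 3) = (k - 4)*(k - 1)*(k - 3)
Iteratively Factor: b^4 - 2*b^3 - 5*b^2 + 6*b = (b - 3)*(b^3 + b^2 - 2*b) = (b - 3)*(b - 1)*(b^2 + 2*b) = b*(b - 3)*(b - 1)*(b + 2)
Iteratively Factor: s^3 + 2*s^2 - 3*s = (s)*(s^2 + 2*s - 3) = s*(s + 3)*(s - 1)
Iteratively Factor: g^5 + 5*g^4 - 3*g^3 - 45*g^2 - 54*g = (g + 3)*(g^4 + 2*g^3 - 9*g^2 - 18*g) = g*(g + 3)*(g^3 + 2*g^2 - 9*g - 18) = g*(g + 2)*(g + 3)*(g^2 - 9) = g*(g + 2)*(g + 3)^2*(g - 3)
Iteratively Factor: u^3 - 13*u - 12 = (u - 4)*(u^2 + 4*u + 3) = (u - 4)*(u + 3)*(u + 1)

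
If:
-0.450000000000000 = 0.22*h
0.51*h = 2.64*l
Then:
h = -2.05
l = -0.40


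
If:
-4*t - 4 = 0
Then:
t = -1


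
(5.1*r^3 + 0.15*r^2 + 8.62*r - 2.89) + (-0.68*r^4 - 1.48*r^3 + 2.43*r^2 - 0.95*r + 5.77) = -0.68*r^4 + 3.62*r^3 + 2.58*r^2 + 7.67*r + 2.88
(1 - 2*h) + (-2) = -2*h - 1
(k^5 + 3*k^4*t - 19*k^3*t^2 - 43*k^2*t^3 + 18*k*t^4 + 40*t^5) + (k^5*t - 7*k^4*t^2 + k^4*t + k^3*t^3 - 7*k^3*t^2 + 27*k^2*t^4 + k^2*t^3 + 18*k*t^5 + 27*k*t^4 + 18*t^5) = k^5*t + k^5 - 7*k^4*t^2 + 4*k^4*t + k^3*t^3 - 26*k^3*t^2 + 27*k^2*t^4 - 42*k^2*t^3 + 18*k*t^5 + 45*k*t^4 + 58*t^5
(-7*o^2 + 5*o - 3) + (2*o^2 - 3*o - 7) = -5*o^2 + 2*o - 10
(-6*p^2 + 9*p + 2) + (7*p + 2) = -6*p^2 + 16*p + 4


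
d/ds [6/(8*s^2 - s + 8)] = 6*(1 - 16*s)/(8*s^2 - s + 8)^2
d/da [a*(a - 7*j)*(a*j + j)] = j*(3*a^2 - 14*a*j + 2*a - 7*j)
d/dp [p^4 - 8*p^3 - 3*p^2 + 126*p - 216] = 4*p^3 - 24*p^2 - 6*p + 126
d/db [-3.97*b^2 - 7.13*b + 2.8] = -7.94*b - 7.13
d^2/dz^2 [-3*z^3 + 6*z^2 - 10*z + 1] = 12 - 18*z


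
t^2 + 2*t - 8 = (t - 2)*(t + 4)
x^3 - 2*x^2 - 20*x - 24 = (x - 6)*(x + 2)^2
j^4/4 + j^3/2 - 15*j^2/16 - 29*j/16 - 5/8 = (j/4 + 1/4)*(j - 2)*(j + 1/2)*(j + 5/2)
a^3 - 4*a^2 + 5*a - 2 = (a - 2)*(a - 1)^2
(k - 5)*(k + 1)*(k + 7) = k^3 + 3*k^2 - 33*k - 35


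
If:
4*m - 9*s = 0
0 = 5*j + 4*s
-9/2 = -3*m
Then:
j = -8/15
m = 3/2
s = 2/3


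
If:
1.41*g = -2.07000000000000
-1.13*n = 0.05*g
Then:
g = -1.47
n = 0.06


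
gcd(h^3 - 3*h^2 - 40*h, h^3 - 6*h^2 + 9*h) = h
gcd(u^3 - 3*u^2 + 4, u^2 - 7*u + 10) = u - 2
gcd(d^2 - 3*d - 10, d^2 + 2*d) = d + 2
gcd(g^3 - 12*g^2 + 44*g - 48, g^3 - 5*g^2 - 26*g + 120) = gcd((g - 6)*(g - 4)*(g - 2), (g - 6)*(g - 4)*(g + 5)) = g^2 - 10*g + 24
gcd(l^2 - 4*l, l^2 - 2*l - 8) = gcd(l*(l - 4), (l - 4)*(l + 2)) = l - 4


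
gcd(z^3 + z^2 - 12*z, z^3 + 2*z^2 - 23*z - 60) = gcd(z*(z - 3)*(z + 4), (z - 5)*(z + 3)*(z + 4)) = z + 4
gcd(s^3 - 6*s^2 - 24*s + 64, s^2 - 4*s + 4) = s - 2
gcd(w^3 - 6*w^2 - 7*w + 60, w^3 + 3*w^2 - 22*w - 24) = w - 4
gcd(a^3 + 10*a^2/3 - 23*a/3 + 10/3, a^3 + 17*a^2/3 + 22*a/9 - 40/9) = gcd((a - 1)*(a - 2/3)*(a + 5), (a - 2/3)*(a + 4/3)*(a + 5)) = a^2 + 13*a/3 - 10/3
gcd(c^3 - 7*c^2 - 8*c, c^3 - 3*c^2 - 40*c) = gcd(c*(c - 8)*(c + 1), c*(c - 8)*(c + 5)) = c^2 - 8*c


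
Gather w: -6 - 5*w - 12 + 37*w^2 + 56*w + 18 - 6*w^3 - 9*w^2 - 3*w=-6*w^3 + 28*w^2 + 48*w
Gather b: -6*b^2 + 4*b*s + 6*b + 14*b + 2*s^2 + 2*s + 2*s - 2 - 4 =-6*b^2 + b*(4*s + 20) + 2*s^2 + 4*s - 6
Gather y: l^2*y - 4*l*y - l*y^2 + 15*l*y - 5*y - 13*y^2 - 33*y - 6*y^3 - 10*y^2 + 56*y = -6*y^3 + y^2*(-l - 23) + y*(l^2 + 11*l + 18)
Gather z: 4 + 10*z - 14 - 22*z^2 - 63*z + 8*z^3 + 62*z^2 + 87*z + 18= 8*z^3 + 40*z^2 + 34*z + 8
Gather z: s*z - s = s*z - s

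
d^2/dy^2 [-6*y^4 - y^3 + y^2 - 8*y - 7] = -72*y^2 - 6*y + 2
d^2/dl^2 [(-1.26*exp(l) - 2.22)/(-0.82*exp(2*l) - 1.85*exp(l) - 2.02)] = (0.847224*exp(4*l) + 4.059492*exp(3*l) - 2.419164*exp(2*l) - 11.819502*exp(l) - 3.154836)*exp(l)/(0.551368*exp(6*l) + 3.73182*exp(5*l) + 12.494094*exp(4*l) + 24.717665*exp(3*l) + 30.778134*exp(2*l) + 22.64622*exp(l) + 8.242408)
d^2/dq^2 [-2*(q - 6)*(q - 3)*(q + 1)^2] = -24*q^2 + 84*q - 4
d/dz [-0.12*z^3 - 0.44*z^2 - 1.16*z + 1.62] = -0.36*z^2 - 0.88*z - 1.16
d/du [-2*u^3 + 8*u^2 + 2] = 2*u*(8 - 3*u)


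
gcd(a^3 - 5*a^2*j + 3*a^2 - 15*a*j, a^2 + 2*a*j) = a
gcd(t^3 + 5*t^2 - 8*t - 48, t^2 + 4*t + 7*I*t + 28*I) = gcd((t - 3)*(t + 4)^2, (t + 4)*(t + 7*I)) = t + 4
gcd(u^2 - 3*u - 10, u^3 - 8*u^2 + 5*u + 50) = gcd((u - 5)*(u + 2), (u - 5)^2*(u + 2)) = u^2 - 3*u - 10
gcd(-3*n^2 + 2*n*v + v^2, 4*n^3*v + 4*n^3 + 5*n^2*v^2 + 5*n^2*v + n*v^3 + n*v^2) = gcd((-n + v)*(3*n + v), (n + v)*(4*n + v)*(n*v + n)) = 1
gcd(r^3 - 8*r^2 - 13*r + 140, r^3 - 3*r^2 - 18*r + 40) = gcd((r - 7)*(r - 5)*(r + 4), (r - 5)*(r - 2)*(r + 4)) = r^2 - r - 20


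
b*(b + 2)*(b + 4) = b^3 + 6*b^2 + 8*b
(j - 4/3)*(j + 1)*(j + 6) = j^3 + 17*j^2/3 - 10*j/3 - 8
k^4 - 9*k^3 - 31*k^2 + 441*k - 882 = (k - 7)*(k - 6)*(k - 3)*(k + 7)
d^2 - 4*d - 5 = (d - 5)*(d + 1)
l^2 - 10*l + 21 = (l - 7)*(l - 3)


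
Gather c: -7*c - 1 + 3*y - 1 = -7*c + 3*y - 2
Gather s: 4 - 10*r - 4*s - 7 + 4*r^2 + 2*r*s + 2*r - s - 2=4*r^2 - 8*r + s*(2*r - 5) - 5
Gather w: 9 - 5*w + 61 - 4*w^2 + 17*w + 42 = -4*w^2 + 12*w + 112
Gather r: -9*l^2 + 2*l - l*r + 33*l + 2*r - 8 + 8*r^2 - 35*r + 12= -9*l^2 + 35*l + 8*r^2 + r*(-l - 33) + 4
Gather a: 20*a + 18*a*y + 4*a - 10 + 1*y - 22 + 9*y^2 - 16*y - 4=a*(18*y + 24) + 9*y^2 - 15*y - 36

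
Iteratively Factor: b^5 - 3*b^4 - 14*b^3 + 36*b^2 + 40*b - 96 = (b - 4)*(b^4 + b^3 - 10*b^2 - 4*b + 24) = (b - 4)*(b - 2)*(b^3 + 3*b^2 - 4*b - 12) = (b - 4)*(b - 2)*(b + 3)*(b^2 - 4) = (b - 4)*(b - 2)*(b + 2)*(b + 3)*(b - 2)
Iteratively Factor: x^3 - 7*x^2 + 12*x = (x)*(x^2 - 7*x + 12) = x*(x - 4)*(x - 3)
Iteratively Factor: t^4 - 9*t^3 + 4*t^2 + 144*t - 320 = (t - 4)*(t^3 - 5*t^2 - 16*t + 80) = (t - 4)*(t + 4)*(t^2 - 9*t + 20) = (t - 5)*(t - 4)*(t + 4)*(t - 4)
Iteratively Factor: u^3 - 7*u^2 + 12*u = (u)*(u^2 - 7*u + 12) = u*(u - 3)*(u - 4)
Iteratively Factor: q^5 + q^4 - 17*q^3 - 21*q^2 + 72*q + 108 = (q - 3)*(q^4 + 4*q^3 - 5*q^2 - 36*q - 36) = (q - 3)*(q + 2)*(q^3 + 2*q^2 - 9*q - 18) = (q - 3)^2*(q + 2)*(q^2 + 5*q + 6) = (q - 3)^2*(q + 2)*(q + 3)*(q + 2)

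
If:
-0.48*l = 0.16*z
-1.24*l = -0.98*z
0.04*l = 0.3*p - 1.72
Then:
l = 0.00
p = 5.73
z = 0.00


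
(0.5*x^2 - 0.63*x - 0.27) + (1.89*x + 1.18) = 0.5*x^2 + 1.26*x + 0.91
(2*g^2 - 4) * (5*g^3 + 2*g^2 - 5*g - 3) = 10*g^5 + 4*g^4 - 30*g^3 - 14*g^2 + 20*g + 12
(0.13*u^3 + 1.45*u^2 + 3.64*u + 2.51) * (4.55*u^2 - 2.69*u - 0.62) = 0.5915*u^5 + 6.2478*u^4 + 12.5809*u^3 + 0.729899999999999*u^2 - 9.0087*u - 1.5562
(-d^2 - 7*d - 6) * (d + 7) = -d^3 - 14*d^2 - 55*d - 42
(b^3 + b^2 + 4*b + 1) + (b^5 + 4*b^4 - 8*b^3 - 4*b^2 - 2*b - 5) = b^5 + 4*b^4 - 7*b^3 - 3*b^2 + 2*b - 4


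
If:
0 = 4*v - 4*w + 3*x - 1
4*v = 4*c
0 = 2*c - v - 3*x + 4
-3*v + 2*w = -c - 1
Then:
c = -5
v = -5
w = -11/2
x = -1/3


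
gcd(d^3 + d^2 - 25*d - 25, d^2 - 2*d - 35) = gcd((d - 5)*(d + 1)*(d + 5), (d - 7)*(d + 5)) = d + 5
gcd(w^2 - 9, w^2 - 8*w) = 1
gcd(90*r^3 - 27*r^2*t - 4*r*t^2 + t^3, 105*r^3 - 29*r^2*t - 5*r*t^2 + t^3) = 15*r^2 - 2*r*t - t^2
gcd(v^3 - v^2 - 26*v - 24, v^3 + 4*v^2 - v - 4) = v^2 + 5*v + 4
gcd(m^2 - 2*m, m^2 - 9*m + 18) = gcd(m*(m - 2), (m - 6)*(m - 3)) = 1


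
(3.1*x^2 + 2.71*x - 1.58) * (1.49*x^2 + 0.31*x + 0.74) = 4.619*x^4 + 4.9989*x^3 + 0.7799*x^2 + 1.5156*x - 1.1692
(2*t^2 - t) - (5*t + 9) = 2*t^2 - 6*t - 9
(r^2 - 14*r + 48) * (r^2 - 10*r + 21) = r^4 - 24*r^3 + 209*r^2 - 774*r + 1008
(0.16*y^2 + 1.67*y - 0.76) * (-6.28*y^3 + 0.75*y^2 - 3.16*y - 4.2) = -1.0048*y^5 - 10.3676*y^4 + 5.5197*y^3 - 6.5192*y^2 - 4.6124*y + 3.192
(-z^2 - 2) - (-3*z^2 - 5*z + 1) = 2*z^2 + 5*z - 3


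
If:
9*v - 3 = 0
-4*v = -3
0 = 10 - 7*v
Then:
No Solution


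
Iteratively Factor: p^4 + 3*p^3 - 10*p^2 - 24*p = (p)*(p^3 + 3*p^2 - 10*p - 24) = p*(p - 3)*(p^2 + 6*p + 8) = p*(p - 3)*(p + 2)*(p + 4)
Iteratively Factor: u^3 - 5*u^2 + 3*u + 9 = (u - 3)*(u^2 - 2*u - 3) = (u - 3)^2*(u + 1)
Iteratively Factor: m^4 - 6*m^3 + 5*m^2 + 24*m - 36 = (m + 2)*(m^3 - 8*m^2 + 21*m - 18) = (m - 3)*(m + 2)*(m^2 - 5*m + 6) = (m - 3)*(m - 2)*(m + 2)*(m - 3)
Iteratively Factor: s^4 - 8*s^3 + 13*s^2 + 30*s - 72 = (s - 3)*(s^3 - 5*s^2 - 2*s + 24) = (s - 4)*(s - 3)*(s^2 - s - 6) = (s - 4)*(s - 3)^2*(s + 2)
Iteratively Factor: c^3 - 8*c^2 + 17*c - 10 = (c - 5)*(c^2 - 3*c + 2) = (c - 5)*(c - 2)*(c - 1)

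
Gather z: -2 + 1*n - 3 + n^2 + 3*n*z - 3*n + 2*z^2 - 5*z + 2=n^2 - 2*n + 2*z^2 + z*(3*n - 5) - 3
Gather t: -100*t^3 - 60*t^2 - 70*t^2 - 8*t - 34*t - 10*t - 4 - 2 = -100*t^3 - 130*t^2 - 52*t - 6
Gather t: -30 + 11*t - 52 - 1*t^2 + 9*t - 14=-t^2 + 20*t - 96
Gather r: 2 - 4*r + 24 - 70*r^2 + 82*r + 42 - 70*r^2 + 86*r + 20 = -140*r^2 + 164*r + 88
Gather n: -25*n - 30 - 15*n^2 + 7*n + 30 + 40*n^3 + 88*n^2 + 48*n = 40*n^3 + 73*n^2 + 30*n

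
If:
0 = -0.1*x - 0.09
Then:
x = -0.90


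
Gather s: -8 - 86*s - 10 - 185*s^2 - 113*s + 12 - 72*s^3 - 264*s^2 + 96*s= -72*s^3 - 449*s^2 - 103*s - 6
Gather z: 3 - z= 3 - z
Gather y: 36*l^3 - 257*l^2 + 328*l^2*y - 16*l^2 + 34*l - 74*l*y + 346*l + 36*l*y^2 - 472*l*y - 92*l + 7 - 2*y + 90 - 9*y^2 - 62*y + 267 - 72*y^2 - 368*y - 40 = 36*l^3 - 273*l^2 + 288*l + y^2*(36*l - 81) + y*(328*l^2 - 546*l - 432) + 324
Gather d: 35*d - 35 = 35*d - 35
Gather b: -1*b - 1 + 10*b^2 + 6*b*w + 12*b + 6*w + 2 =10*b^2 + b*(6*w + 11) + 6*w + 1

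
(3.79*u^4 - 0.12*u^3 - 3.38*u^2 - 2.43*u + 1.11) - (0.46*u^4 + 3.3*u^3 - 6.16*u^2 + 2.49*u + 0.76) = 3.33*u^4 - 3.42*u^3 + 2.78*u^2 - 4.92*u + 0.35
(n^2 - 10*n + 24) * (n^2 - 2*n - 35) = n^4 - 12*n^3 + 9*n^2 + 302*n - 840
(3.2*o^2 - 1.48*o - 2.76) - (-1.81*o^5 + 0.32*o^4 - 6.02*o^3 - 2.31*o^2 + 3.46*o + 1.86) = 1.81*o^5 - 0.32*o^4 + 6.02*o^3 + 5.51*o^2 - 4.94*o - 4.62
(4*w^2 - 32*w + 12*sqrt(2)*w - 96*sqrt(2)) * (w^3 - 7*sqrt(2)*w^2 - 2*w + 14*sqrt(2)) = 4*w^5 - 32*w^4 - 16*sqrt(2)*w^4 - 176*w^3 + 128*sqrt(2)*w^3 + 32*sqrt(2)*w^2 + 1408*w^2 - 256*sqrt(2)*w + 336*w - 2688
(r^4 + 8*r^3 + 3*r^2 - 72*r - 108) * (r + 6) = r^5 + 14*r^4 + 51*r^3 - 54*r^2 - 540*r - 648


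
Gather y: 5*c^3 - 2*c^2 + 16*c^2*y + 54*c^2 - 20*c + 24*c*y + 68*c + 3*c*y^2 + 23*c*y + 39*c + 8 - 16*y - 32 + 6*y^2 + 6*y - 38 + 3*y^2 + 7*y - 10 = 5*c^3 + 52*c^2 + 87*c + y^2*(3*c + 9) + y*(16*c^2 + 47*c - 3) - 72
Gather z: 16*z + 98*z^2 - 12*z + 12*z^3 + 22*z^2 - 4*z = 12*z^3 + 120*z^2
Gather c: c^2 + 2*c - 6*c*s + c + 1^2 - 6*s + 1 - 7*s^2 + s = c^2 + c*(3 - 6*s) - 7*s^2 - 5*s + 2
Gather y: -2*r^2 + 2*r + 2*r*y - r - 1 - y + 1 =-2*r^2 + r + y*(2*r - 1)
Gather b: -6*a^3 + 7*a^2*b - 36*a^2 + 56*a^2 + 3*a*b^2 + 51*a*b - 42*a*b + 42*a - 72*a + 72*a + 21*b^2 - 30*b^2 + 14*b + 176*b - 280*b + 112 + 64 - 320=-6*a^3 + 20*a^2 + 42*a + b^2*(3*a - 9) + b*(7*a^2 + 9*a - 90) - 144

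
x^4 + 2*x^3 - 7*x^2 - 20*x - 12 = (x - 3)*(x + 1)*(x + 2)^2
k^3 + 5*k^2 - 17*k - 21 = (k - 3)*(k + 1)*(k + 7)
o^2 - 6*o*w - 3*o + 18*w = (o - 3)*(o - 6*w)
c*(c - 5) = c^2 - 5*c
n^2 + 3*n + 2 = (n + 1)*(n + 2)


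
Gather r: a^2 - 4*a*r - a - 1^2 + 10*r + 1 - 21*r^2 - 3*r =a^2 - a - 21*r^2 + r*(7 - 4*a)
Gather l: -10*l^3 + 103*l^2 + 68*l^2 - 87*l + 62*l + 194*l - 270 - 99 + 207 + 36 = -10*l^3 + 171*l^2 + 169*l - 126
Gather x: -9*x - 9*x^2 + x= -9*x^2 - 8*x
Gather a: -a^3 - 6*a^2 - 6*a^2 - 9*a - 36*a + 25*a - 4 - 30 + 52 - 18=-a^3 - 12*a^2 - 20*a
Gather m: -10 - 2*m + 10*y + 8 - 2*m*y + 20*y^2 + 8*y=m*(-2*y - 2) + 20*y^2 + 18*y - 2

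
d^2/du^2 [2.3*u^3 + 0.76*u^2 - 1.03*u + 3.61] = 13.8*u + 1.52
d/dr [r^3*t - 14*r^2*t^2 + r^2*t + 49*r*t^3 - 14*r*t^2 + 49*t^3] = t*(3*r^2 - 28*r*t + 2*r + 49*t^2 - 14*t)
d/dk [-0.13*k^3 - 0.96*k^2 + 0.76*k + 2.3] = -0.39*k^2 - 1.92*k + 0.76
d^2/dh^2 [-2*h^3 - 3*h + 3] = -12*h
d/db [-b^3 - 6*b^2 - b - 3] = -3*b^2 - 12*b - 1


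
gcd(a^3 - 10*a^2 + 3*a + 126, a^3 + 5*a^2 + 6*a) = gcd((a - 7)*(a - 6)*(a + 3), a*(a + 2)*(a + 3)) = a + 3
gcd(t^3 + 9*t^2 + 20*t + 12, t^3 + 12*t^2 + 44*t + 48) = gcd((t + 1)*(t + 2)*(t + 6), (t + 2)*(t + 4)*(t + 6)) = t^2 + 8*t + 12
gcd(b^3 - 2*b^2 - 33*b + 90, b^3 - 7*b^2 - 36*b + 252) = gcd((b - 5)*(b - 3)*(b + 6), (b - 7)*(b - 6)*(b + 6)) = b + 6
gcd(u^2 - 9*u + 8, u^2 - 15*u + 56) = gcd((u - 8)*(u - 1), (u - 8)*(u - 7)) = u - 8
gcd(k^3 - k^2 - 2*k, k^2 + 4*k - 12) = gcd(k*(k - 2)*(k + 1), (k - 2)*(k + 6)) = k - 2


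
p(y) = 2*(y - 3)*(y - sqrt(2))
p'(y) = 4*y - 6 - 2*sqrt(2)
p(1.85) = -1.00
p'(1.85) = -1.43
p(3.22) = 0.79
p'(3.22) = 4.05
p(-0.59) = 14.39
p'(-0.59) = -11.19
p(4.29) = 7.42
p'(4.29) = 8.33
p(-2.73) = 47.49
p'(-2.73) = -19.75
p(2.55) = -1.02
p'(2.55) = 1.37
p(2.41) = -1.18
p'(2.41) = 0.81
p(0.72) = 3.17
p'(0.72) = -5.95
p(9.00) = 91.03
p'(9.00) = 27.17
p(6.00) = 27.51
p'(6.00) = 15.17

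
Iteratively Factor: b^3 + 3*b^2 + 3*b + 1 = (b + 1)*(b^2 + 2*b + 1) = (b + 1)^2*(b + 1)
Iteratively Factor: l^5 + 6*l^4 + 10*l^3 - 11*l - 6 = (l + 2)*(l^4 + 4*l^3 + 2*l^2 - 4*l - 3) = (l + 1)*(l + 2)*(l^3 + 3*l^2 - l - 3) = (l + 1)^2*(l + 2)*(l^2 + 2*l - 3) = (l + 1)^2*(l + 2)*(l + 3)*(l - 1)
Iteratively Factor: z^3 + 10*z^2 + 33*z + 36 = (z + 3)*(z^2 + 7*z + 12) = (z + 3)^2*(z + 4)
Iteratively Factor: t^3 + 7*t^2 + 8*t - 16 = (t + 4)*(t^2 + 3*t - 4) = (t - 1)*(t + 4)*(t + 4)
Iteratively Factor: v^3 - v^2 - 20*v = (v - 5)*(v^2 + 4*v) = v*(v - 5)*(v + 4)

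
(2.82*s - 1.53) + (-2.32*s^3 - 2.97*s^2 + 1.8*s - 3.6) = -2.32*s^3 - 2.97*s^2 + 4.62*s - 5.13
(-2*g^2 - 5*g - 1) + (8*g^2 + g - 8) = 6*g^2 - 4*g - 9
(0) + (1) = 1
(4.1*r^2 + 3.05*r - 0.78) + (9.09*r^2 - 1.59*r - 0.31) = 13.19*r^2 + 1.46*r - 1.09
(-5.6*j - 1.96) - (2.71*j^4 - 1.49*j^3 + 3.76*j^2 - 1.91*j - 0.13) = -2.71*j^4 + 1.49*j^3 - 3.76*j^2 - 3.69*j - 1.83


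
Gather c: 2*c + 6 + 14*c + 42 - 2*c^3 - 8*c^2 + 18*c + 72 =-2*c^3 - 8*c^2 + 34*c + 120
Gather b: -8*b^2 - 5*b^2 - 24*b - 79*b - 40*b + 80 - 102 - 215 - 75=-13*b^2 - 143*b - 312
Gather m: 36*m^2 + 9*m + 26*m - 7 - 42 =36*m^2 + 35*m - 49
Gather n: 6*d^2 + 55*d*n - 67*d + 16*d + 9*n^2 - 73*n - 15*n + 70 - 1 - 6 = 6*d^2 - 51*d + 9*n^2 + n*(55*d - 88) + 63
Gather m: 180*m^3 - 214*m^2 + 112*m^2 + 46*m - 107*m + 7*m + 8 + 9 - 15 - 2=180*m^3 - 102*m^2 - 54*m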